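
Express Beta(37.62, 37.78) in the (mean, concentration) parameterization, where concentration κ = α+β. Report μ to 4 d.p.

μ = 0.4989, κ = 75.40

κ = α+β = 37.62+37.78 = 75.40; μ = α/κ = 37.62/75.40 = 0.4989.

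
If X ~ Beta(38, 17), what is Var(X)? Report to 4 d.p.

0.0038

μ = 38/55 = 0.690909; Var = μ(1−μ)/(α+β+1) = 0.2135537/56 = 0.0038.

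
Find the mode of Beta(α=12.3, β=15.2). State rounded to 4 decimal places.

0.4431

With α,β > 1, mode = (α−1)/(α+β−2) = 11.3/25.5 = 0.4431.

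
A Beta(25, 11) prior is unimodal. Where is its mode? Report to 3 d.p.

With α,β > 1, mode = (α−1)/(α+β−2) = 24/34 = 0.706.

0.706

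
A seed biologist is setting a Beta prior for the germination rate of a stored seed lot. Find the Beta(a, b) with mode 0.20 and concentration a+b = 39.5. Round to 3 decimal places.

Mode = (a−1)/(κ−2) with κ = a+b, so a−1 = 0.20·37.5 = 7.500.
a = 8.500; b = κ − a = 31.000.

a = 8.500, b = 31.000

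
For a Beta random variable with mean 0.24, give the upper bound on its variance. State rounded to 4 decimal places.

0.1824

Var = μ(1−μ)/(α+β+1), which approaches μ(1−μ) as α+β → 0.
So the supremum is μ(1−μ) = 0.24×0.76 = 0.1824.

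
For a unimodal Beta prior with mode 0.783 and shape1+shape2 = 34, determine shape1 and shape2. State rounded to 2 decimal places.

shape1 = 26.06, shape2 = 7.94

Since the density peak of Beta(shape1,shape2) is at (shape1−1)/(shape1+shape2−2),
shape1 = 1 + 0.783(34−2) = 26.06 and shape2 = 34 − 26.06 = 7.94.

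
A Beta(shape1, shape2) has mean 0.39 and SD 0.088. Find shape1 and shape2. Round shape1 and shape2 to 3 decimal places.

shape1 = 11.591, shape2 = 18.130

σ² = 0.088² = 0.007744.
With s = shape1+shape2, Var = μ(1−μ)/(s+1), so s+1 = (0.39×0.61)/0.007744 = 30.7206 and s = 29.7206.
shape1 = μs = 11.591, shape2 = (1−μ)s = 18.130.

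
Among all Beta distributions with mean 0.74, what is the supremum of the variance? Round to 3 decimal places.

For fixed mean μ the Beta variance is μ(1−μ)/(α+β+1), increasing as α+β decreases.
Its least upper bound (not attained) is μ(1−μ) = 0.74·0.26 = 0.192.

0.192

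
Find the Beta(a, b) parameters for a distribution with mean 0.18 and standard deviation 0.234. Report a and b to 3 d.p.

Variance = 0.234² = 0.054756. The moment-matching identity a+b = μ(1−μ)/Var − 1 gives
a+b = 0.1476/0.054756 − 1 = 1.6956, so a = μ·1.6956 = 0.305 and b = (1−μ)·1.6956 = 1.390.

a = 0.305, b = 1.390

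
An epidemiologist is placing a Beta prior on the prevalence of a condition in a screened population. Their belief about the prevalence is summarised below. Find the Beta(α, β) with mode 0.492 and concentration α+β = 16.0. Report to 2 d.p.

α = 7.89, β = 8.11

Since the density peak of Beta(α,β) is at (α−1)/(α+β−2),
α = 1 + 0.492(16.0−2) = 7.89 and β = 16.0 − 7.89 = 8.11.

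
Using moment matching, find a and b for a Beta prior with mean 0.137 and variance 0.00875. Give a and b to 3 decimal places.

a = 1.714, b = 10.798

By moment matching, a+b = μ(1−μ)/σ² − 1 = (0.137·0.863)/0.00875 − 1 = 13.5121 − 1 = 12.5121.
Since a/(a+b) = μ, a = 0.137·12.5121 = 1.714 and b = 0.863·12.5121 = 10.798.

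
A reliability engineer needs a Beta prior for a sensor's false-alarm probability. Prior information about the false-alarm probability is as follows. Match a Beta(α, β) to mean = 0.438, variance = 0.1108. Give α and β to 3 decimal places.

α = 0.535, β = 0.687

Let s = α+β. The Beta variance is μ(1−μ)/(s+1).
So s+1 = μ(1−μ)/σ² = (0.438×0.562)/0.1108 = 0.246156/0.1108 = 2.2216, giving s = 1.2216.
Then α = μs = 0.438×1.2216 = 0.535 and β = (1−μ)s = 0.562×1.2216 = 0.687.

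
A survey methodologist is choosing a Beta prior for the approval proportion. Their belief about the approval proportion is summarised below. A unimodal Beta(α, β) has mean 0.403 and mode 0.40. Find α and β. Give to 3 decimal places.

Let s = α+β. Mean gives α = μs = 0.403s; mode gives (α−1)/(s−2) = 0.40.
Substituting: 0.403s − 1 = 0.40(s−2) = 0.40s − 0.80, so 0.003s = 0.20 and s = 66.6667.
Then α = 0.403×66.6667 = 26.867 and β = s−α = 39.800.

α = 26.867, β = 39.800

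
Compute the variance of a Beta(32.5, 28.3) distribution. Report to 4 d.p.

α+β = 60.8 and αβ = 919.75, so Var = αβ/[(α+β)²(α+β+1)] = 919.75/228452.352 = 0.0040.

0.0040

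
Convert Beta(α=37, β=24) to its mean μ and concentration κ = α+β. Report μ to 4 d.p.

κ = α+β = 37+24 = 61; μ = α/κ = 37/61 = 0.6066.

μ = 0.6066, κ = 61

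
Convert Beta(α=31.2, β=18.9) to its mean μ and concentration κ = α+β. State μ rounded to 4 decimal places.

κ = α+β = 31.2+18.9 = 50.1; μ = α/κ = 31.2/50.1 = 0.6228.

μ = 0.6228, κ = 50.1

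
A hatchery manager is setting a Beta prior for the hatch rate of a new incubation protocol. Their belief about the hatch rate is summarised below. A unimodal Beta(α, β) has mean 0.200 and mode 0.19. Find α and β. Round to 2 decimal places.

α = 12.40, β = 49.60

Let s = α+β. Mean gives α = μs = 0.200s; mode gives (α−1)/(s−2) = 0.19.
Substituting: 0.200s − 1 = 0.19(s−2) = 0.19s − 0.38, so 0.010s = 0.62 and s = 62.0000.
Then α = 0.200×62.0000 = 12.40 and β = s−α = 49.60.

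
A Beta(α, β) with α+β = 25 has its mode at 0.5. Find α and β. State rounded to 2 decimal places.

Since the density peak of Beta(α,β) is at (α−1)/(α+β−2),
α = 1 + 0.5(25−2) = 12.50 and β = 25 − 12.50 = 12.50.

α = 12.50, β = 12.50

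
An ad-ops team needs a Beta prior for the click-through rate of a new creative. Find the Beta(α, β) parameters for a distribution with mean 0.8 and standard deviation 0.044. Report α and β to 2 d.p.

α = 65.32, β = 16.33

First σ² = 0.001936. Setting α = μn, β = (1−μ)n with n = α+β,
μ(1−μ)/(n+1) = 0.001936 ⇒ n+1 = 0.16/0.001936 = 82.6446 ⇒ n = 81.6446.
Hence α = 0.8×81.6446 = 65.32, β = 0.2×81.6446 = 16.33.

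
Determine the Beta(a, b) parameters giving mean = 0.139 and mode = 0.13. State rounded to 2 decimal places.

With s = a+b: μ = a/s and mode = (a−1)/(s−2). Eliminating a = μs,
μs − 1 = m(s−2) ⇒ s(μ−m) = 1−2m ⇒ s = 0.74/0.009 = 82.2222.
So a = μs = 11.43, b = (1−μ)s = 70.79.

a = 11.43, b = 70.79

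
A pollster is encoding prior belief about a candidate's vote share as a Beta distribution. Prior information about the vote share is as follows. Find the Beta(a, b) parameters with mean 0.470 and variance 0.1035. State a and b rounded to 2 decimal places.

a = 0.66, b = 0.75

Write ν = a+b; then a = μν and Var = μ(1−μ)/(ν+1).
ν = μ(1−μ)/Var − 1 = 0.249100/0.1035 − 1 = 1.4068.
a = 0.470·1.4068 = 0.66, b = 0.530·1.4068 = 0.75.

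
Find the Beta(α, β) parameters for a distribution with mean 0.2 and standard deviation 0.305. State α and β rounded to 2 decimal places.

First σ² = 0.093025. Setting α = μn, β = (1−μ)n with n = α+β,
μ(1−μ)/(n+1) = 0.093025 ⇒ n+1 = 0.16/0.093025 = 1.7200 ⇒ n = 0.7200.
Hence α = 0.2×0.7200 = 0.14, β = 0.8×0.7200 = 0.58.

α = 0.14, β = 0.58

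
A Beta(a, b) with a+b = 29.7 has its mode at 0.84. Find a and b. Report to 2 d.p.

Since the density peak of Beta(a,b) is at (a−1)/(a+b−2),
a = 1 + 0.84(29.7−2) = 24.27 and b = 29.7 − 24.27 = 5.43.

a = 24.27, b = 5.43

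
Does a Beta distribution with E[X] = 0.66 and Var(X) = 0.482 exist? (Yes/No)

No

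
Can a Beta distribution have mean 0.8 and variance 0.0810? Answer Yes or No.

Yes

A Beta with mean μ has variance μ(1−μ)/(α+β+1) < μ(1−μ).
Here μ(1−μ) = 0.8×0.2 = 0.16, and 0.0810 < 0.16.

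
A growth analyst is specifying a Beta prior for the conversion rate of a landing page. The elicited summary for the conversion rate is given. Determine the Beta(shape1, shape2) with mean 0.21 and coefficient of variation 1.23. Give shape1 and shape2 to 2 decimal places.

σ = CV·μ = 1.23×0.21 = 0.25830, so σ² = 0.066719.
s+1 = μ(1−μ)/σ² = 0.1659/0.066719 = 2.4866, so s = shape1+shape2 = 1.4866.
shape1 = μs = 0.31, shape2 = (1−μ)s = 1.17.

shape1 = 0.31, shape2 = 1.17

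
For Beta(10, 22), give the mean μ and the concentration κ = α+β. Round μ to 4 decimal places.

μ = 0.3125, κ = 32

κ = α+β = 10+22 = 32; μ = α/κ = 10/32 = 0.3125.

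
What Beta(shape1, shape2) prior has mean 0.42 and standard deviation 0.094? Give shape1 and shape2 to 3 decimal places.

σ² = 0.094² = 0.008836.
With s = shape1+shape2, Var = μ(1−μ)/(s+1), so s+1 = (0.42×0.58)/0.008836 = 27.5690 and s = 26.5690.
shape1 = μs = 11.159, shape2 = (1−μ)s = 15.410.

shape1 = 11.159, shape2 = 15.410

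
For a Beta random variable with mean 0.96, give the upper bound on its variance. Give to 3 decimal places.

Var = μ(1−μ)/(α+β+1), which approaches μ(1−μ) as α+β → 0.
So the supremum is μ(1−μ) = 0.96×0.04 = 0.038.

0.038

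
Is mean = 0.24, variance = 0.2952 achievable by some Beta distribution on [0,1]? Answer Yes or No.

No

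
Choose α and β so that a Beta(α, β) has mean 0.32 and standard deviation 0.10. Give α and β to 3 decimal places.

α = 6.643, β = 14.117

First σ² = 0.0100. Setting α = μn, β = (1−μ)n with n = α+β,
μ(1−μ)/(n+1) = 0.0100 ⇒ n+1 = 0.2176/0.0100 = 21.7600 ⇒ n = 20.7600.
Hence α = 0.32×20.7600 = 6.643, β = 0.68×20.7600 = 14.117.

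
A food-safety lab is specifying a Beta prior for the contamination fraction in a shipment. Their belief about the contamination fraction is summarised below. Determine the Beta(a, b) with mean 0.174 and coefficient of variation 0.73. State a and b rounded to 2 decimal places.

a = 1.38, b = 6.53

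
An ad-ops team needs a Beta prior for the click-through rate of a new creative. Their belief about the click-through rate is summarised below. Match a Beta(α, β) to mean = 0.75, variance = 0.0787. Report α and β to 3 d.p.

By moment matching, α+β = μ(1−μ)/σ² − 1 = (0.75·0.25)/0.0787 − 1 = 2.3825 − 1 = 1.3825.
Since α/(α+β) = μ, α = 0.75·1.3825 = 1.037 and β = 0.25·1.3825 = 0.346.

α = 1.037, β = 0.346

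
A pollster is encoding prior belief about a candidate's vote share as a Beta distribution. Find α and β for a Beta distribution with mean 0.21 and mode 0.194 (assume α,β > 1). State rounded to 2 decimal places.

α = 8.03, β = 30.22

Let s = α+β. Mean gives α = μs = 0.21s; mode gives (α−1)/(s−2) = 0.194.
Substituting: 0.21s − 1 = 0.194(s−2) = 0.194s − 0.388, so 0.016s = 0.612 and s = 38.2500.
Then α = 0.21×38.2500 = 8.03 and β = s−α = 30.22.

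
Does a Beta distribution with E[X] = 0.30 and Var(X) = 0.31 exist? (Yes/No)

No

For any Beta, Var(X) < E[X]·(1−E[X]).
Here μ(1−μ) = 0.30×0.70 = 0.2100, and 0.31 ≥ 0.2100.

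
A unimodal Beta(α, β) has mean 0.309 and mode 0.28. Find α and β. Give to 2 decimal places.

With s = α+β: μ = α/s and mode = (α−1)/(s−2). Eliminating α = μs,
μs − 1 = m(s−2) ⇒ s(μ−m) = 1−2m ⇒ s = 0.44/0.029 = 15.1724.
So α = μs = 4.69, β = (1−μ)s = 10.48.

α = 4.69, β = 10.48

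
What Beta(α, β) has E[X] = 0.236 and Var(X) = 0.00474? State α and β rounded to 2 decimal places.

Let s = α+β. The Beta variance is μ(1−μ)/(s+1).
So s+1 = μ(1−μ)/σ² = (0.236×0.764)/0.00474 = 0.180304/0.00474 = 38.0388, giving s = 37.0388.
Then α = μs = 0.236×37.0388 = 8.74 and β = (1−μ)s = 0.764×37.0388 = 28.30.

α = 8.74, β = 28.30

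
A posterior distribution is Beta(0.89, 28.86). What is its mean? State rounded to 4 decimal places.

0.0299

The Beta mean is α/(α+β) = 0.89/(0.89+28.86) = 0.0299.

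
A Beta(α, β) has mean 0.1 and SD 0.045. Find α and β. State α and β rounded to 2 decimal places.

First σ² = 0.002025. Setting α = μn, β = (1−μ)n with n = α+β,
μ(1−μ)/(n+1) = 0.002025 ⇒ n+1 = 0.09/0.002025 = 44.4444 ⇒ n = 43.4444.
Hence α = 0.1×43.4444 = 4.34, β = 0.9×43.4444 = 39.10.

α = 4.34, β = 39.10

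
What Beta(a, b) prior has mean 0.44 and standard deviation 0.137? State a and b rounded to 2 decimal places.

a = 5.34, b = 6.79

σ² = 0.137² = 0.018769.
With s = a+b, Var = μ(1−μ)/(s+1), so s+1 = (0.44×0.56)/0.018769 = 13.1280 and s = 12.1280.
a = μs = 5.34, b = (1−μ)s = 6.79.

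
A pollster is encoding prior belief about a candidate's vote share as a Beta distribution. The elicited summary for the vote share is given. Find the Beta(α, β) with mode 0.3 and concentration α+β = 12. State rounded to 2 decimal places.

α = 4.00, β = 8.00

For α,β>1 the mode is (α−1)/(α+β−2), so α = mode·(κ−2)+1 = 0.3×10+1 = 4.00.
And β = (1−mode)·(κ−2)+1 = 0.7×10+1 = 8.00.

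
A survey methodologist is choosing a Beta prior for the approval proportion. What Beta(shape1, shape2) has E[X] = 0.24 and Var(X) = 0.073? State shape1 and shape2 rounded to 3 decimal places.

Write ν = shape1+shape2; then shape1 = μν and Var = μ(1−μ)/(ν+1).
ν = μ(1−μ)/Var − 1 = 0.1824/0.073 − 1 = 1.4986.
shape1 = 0.24·1.4986 = 0.360, shape2 = 0.76·1.4986 = 1.139.

shape1 = 0.360, shape2 = 1.139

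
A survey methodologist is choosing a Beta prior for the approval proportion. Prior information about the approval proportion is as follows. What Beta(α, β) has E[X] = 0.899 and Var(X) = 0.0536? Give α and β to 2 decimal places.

α = 0.62, β = 0.07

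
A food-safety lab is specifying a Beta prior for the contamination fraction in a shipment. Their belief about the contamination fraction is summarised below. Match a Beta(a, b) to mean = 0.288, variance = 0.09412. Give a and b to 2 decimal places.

Let s = a+b. The Beta variance is μ(1−μ)/(s+1).
So s+1 = μ(1−μ)/σ² = (0.288×0.712)/0.09412 = 0.205056/0.09412 = 2.1787, giving s = 1.1787.
Then a = μs = 0.288×1.1787 = 0.34 and b = (1−μ)s = 0.712×1.1787 = 0.84.

a = 0.34, b = 0.84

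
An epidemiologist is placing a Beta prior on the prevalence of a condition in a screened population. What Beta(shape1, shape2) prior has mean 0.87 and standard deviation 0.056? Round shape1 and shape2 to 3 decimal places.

shape1 = 30.507, shape2 = 4.558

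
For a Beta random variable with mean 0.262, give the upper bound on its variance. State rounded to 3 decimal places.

For fixed mean μ the Beta variance is μ(1−μ)/(α+β+1), increasing as α+β decreases.
Its least upper bound (not attained) is μ(1−μ) = 0.262·0.738 = 0.193.

0.193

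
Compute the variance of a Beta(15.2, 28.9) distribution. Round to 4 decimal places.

α+β = 44.1 and αβ = 439.28, so Var = αβ/[(α+β)²(α+β+1)] = 439.28/87710.931 = 0.0050.

0.0050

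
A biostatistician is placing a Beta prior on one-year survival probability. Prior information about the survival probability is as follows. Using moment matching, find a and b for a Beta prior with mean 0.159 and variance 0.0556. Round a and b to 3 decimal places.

a = 0.223, b = 1.182

Let s = a+b. The Beta variance is μ(1−μ)/(s+1).
So s+1 = μ(1−μ)/σ² = (0.159×0.841)/0.0556 = 0.133719/0.0556 = 2.4050, giving s = 1.4050.
Then a = μs = 0.159×1.4050 = 0.223 and b = (1−μ)s = 0.841×1.4050 = 1.182.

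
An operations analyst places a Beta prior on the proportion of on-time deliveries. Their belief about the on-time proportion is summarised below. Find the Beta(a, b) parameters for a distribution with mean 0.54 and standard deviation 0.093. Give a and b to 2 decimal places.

a = 14.97, b = 12.75

First σ² = 0.008649. Setting a = μn, b = (1−μ)n with n = a+b,
μ(1−μ)/(n+1) = 0.008649 ⇒ n+1 = 0.2484/0.008649 = 28.7201 ⇒ n = 27.7201.
Hence a = 0.54×27.7201 = 14.97, b = 0.46×27.7201 = 12.75.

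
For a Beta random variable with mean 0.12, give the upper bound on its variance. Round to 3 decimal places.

0.106

For fixed mean μ the Beta variance is μ(1−μ)/(α+β+1), increasing as α+β decreases.
Its least upper bound (not attained) is μ(1−μ) = 0.12·0.88 = 0.106.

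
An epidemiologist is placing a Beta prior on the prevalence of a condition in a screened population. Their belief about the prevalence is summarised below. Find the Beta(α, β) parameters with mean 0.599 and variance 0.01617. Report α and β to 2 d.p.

Write ν = α+β; then α = μν and Var = μ(1−μ)/(ν+1).
ν = μ(1−μ)/Var − 1 = 0.240199/0.01617 − 1 = 13.8546.
α = 0.599·13.8546 = 8.30, β = 0.401·13.8546 = 5.56.

α = 8.30, β = 5.56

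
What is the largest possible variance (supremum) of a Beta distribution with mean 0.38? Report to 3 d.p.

Var = μ(1−μ)/(α+β+1), which approaches μ(1−μ) as α+β → 0.
So the supremum is μ(1−μ) = 0.38×0.62 = 0.236.

0.236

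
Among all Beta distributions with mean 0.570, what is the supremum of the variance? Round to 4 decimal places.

0.2451

Var = μ(1−μ)/(α+β+1), which approaches μ(1−μ) as α+β → 0.
So the supremum is μ(1−μ) = 0.570×0.430 = 0.2451.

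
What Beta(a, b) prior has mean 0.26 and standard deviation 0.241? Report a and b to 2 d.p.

σ² = 0.241² = 0.058081.
With s = a+b, Var = μ(1−μ)/(s+1), so s+1 = (0.26×0.74)/0.058081 = 3.3126 and s = 2.3126.
a = μs = 0.60, b = (1−μ)s = 1.71.

a = 0.60, b = 1.71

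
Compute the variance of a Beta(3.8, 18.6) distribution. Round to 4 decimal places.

α+β = 22.4 and αβ = 70.68, so Var = αβ/[(α+β)²(α+β+1)] = 70.68/11741.184 = 0.0060.

0.0060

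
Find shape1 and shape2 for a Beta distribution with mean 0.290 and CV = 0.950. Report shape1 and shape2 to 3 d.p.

shape1 = 0.497, shape2 = 1.216

Var = (CV·μ)² = (0.950×0.290)² = 0.075900.
shape1+shape2 = μ(1−μ)/Var − 1 = 0.205900/0.075900 − 1 = 1.7128.
Thus shape1 = 0.290·1.7128 = 0.497 and shape2 = 0.710·1.7128 = 1.216.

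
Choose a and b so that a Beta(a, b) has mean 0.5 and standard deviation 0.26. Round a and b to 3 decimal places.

First σ² = 0.0676. Setting a = μn, b = (1−μ)n with n = a+b,
μ(1−μ)/(n+1) = 0.0676 ⇒ n+1 = 0.25/0.0676 = 3.6982 ⇒ n = 2.6982.
Hence a = 0.5×2.6982 = 1.349, b = 0.5×2.6982 = 1.349.

a = 1.349, b = 1.349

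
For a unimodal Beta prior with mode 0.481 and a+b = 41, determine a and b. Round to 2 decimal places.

For a,b>1 the mode is (a−1)/(a+b−2), so a = mode·(κ−2)+1 = 0.481×39+1 = 19.76.
And b = (1−mode)·(κ−2)+1 = 0.519×39+1 = 21.24.

a = 19.76, b = 21.24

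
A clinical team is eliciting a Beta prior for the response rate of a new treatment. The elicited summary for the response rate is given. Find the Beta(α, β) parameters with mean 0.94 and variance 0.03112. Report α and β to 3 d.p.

α = 0.764, β = 0.049

Write ν = α+β; then α = μν and Var = μ(1−μ)/(ν+1).
ν = μ(1−μ)/Var − 1 = 0.0564/0.03112 − 1 = 0.8123.
α = 0.94·0.8123 = 0.764, β = 0.06·0.8123 = 0.049.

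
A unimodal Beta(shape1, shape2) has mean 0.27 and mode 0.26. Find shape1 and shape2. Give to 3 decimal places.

Let s = shape1+shape2. Mean gives shape1 = μs = 0.27s; mode gives (shape1−1)/(s−2) = 0.26.
Substituting: 0.27s − 1 = 0.26(s−2) = 0.26s − 0.52, so 0.01s = 0.48 and s = 48.0000.
Then shape1 = 0.27×48.0000 = 12.960 and shape2 = s−shape1 = 35.040.

shape1 = 12.960, shape2 = 35.040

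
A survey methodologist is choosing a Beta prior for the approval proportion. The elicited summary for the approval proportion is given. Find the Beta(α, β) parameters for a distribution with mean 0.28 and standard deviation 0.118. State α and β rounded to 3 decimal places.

α = 3.774, β = 9.705

σ² = 0.118² = 0.013924.
With s = α+β, Var = μ(1−μ)/(s+1), so s+1 = (0.28×0.72)/0.013924 = 14.4786 and s = 13.4786.
α = μs = 3.774, β = (1−μ)s = 9.705.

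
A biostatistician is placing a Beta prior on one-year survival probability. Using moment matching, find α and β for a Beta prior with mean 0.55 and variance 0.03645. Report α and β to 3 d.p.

α = 3.185, β = 2.606

By moment matching, α+β = μ(1−μ)/σ² − 1 = (0.55·0.45)/0.03645 − 1 = 6.7901 − 1 = 5.7901.
Since α/(α+β) = μ, α = 0.55·5.7901 = 3.185 and β = 0.45·5.7901 = 2.606.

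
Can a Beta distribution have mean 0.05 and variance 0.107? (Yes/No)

No

A Beta with mean μ has variance μ(1−μ)/(α+β+1) < μ(1−μ).
Here μ(1−μ) = 0.05×0.95 = 0.0475, and 0.107 ≥ 0.0475.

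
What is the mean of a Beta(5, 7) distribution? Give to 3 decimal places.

0.417

The Beta mean is α/(α+β) = 5/(5+7) = 0.417.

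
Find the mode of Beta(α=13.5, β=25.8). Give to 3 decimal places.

0.335

The density x^(α−1)(1−x)^(β−1) is maximised at (α−1)/(α+β−2) = 12.5/37.3 = 0.335.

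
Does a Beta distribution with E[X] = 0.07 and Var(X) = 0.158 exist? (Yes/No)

A Beta with mean μ has variance μ(1−μ)/(α+β+1) < μ(1−μ).
Here μ(1−μ) = 0.07×0.93 = 0.0651, and 0.158 ≥ 0.0651.

No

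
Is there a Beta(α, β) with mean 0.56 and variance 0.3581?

No

The Beta variance bound is σ² < μ(1−μ).
Here μ(1−μ) = 0.56×0.44 = 0.2464, and 0.3581 ≥ 0.2464.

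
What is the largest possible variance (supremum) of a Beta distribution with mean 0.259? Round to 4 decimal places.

0.1919

For fixed mean μ the Beta variance is μ(1−μ)/(α+β+1), increasing as α+β decreases.
Its least upper bound (not attained) is μ(1−μ) = 0.259·0.741 = 0.1919.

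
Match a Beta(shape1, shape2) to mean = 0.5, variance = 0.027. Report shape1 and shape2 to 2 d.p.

Let s = shape1+shape2. The Beta variance is μ(1−μ)/(s+1).
So s+1 = μ(1−μ)/σ² = (0.5×0.5)/0.027 = 0.25/0.027 = 9.2593, giving s = 8.2593.
Then shape1 = μs = 0.5×8.2593 = 4.13 and shape2 = (1−μ)s = 0.5×8.2593 = 4.13.

shape1 = 4.13, shape2 = 4.13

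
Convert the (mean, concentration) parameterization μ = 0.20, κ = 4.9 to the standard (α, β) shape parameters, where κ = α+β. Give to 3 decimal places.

α = 0.980, β = 3.920

Split κ in proportion μ : (1−μ): α = 0.20·4.9 = 0.980, β = 4.9 − 0.980 = 3.920.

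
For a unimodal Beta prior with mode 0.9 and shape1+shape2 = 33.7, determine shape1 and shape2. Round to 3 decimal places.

shape1 = 29.530, shape2 = 4.170

Since the density peak of Beta(shape1,shape2) is at (shape1−1)/(shape1+shape2−2),
shape1 = 1 + 0.9(33.7−2) = 29.530 and shape2 = 33.7 − 29.530 = 4.170.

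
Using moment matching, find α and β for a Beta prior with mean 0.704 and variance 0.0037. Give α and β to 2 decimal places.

α = 38.95, β = 16.37

Let s = α+β. The Beta variance is μ(1−μ)/(s+1).
So s+1 = μ(1−μ)/σ² = (0.704×0.296)/0.0037 = 0.208384/0.0037 = 56.3200, giving s = 55.3200.
Then α = μs = 0.704×55.3200 = 38.95 and β = (1−μ)s = 0.296×55.3200 = 16.37.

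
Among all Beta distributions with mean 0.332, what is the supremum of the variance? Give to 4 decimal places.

0.2218

For fixed mean μ the Beta variance is μ(1−μ)/(α+β+1), increasing as α+β decreases.
Its least upper bound (not attained) is μ(1−μ) = 0.332·0.668 = 0.2218.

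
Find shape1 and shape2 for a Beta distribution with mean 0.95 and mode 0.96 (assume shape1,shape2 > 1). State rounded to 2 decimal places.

shape1 = 87.40, shape2 = 4.60

With s = shape1+shape2: μ = shape1/s and mode = (shape1−1)/(s−2). Eliminating shape1 = μs,
μs − 1 = m(s−2) ⇒ s(μ−m) = 1−2m ⇒ s = -0.92/-0.01 = 92.0000.
So shape1 = μs = 87.40, shape2 = (1−μ)s = 4.60.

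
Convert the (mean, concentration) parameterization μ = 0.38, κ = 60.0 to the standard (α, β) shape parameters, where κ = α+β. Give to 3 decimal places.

Split κ in proportion μ : (1−μ): α = 0.38·60.0 = 22.800, β = 60.0 − 22.800 = 37.200.

α = 22.800, β = 37.200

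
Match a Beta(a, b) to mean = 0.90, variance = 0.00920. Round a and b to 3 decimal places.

a = 7.904, b = 0.878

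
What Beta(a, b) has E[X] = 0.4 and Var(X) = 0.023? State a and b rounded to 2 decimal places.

a = 3.77, b = 5.66

Write ν = a+b; then a = μν and Var = μ(1−μ)/(ν+1).
ν = μ(1−μ)/Var − 1 = 0.24/0.023 − 1 = 9.4348.
a = 0.4·9.4348 = 3.77, b = 0.6·9.4348 = 5.66.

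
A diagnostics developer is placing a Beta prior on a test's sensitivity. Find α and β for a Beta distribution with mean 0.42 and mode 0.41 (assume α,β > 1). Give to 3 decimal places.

With s = α+β: μ = α/s and mode = (α−1)/(s−2). Eliminating α = μs,
μs − 1 = m(s−2) ⇒ s(μ−m) = 1−2m ⇒ s = 0.18/0.01 = 18.0000.
So α = μs = 7.560, β = (1−μ)s = 10.440.

α = 7.560, β = 10.440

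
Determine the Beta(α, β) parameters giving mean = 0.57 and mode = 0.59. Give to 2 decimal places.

With s = α+β: μ = α/s and mode = (α−1)/(s−2). Eliminating α = μs,
μs − 1 = m(s−2) ⇒ s(μ−m) = 1−2m ⇒ s = -0.18/-0.02 = 9.0000.
So α = μs = 5.13, β = (1−μ)s = 3.87.

α = 5.13, β = 3.87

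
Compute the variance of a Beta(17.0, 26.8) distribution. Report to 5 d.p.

μ = 17.0/43.8 = 0.388128; Var = μ(1−μ)/(α+β+1) = 0.2374846/44.8 = 0.00530.

0.00530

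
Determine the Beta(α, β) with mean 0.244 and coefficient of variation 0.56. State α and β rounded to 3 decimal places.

α = 2.167, β = 6.713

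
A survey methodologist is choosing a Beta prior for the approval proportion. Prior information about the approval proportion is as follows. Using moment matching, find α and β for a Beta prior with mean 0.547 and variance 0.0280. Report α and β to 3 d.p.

α = 4.294, β = 3.556

Let s = α+β. The Beta variance is μ(1−μ)/(s+1).
So s+1 = μ(1−μ)/σ² = (0.547×0.453)/0.0280 = 0.247791/0.0280 = 8.8497, giving s = 7.8497.
Then α = μs = 0.547×7.8497 = 4.294 and β = (1−μ)s = 0.453×7.8497 = 3.556.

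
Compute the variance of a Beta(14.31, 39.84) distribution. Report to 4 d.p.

0.0035

α+β = 54.15 and αβ = 570.1104, so Var = αβ/[(α+β)²(α+β+1)] = 570.1104/161712.070875 = 0.0035.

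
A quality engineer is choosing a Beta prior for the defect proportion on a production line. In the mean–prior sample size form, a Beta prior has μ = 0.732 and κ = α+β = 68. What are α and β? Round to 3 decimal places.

α = μκ = 0.732×68 = 49.776 and β = (1−μ)κ = 0.268×68 = 18.224.

α = 49.776, β = 18.224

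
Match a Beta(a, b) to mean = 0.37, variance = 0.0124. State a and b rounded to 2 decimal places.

a = 6.59, b = 11.21

Let s = a+b. The Beta variance is μ(1−μ)/(s+1).
So s+1 = μ(1−μ)/σ² = (0.37×0.63)/0.0124 = 0.2331/0.0124 = 18.7984, giving s = 17.7984.
Then a = μs = 0.37×17.7984 = 6.59 and b = (1−μ)s = 0.63×17.7984 = 11.21.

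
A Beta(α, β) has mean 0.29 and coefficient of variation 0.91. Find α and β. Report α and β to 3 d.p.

Var = (CV·μ)² = (0.91×0.29)² = 0.069643.
α+β = μ(1−μ)/Var − 1 = 0.2059/0.069643 − 1 = 1.9565.
Thus α = 0.29·1.9565 = 0.567 and β = 0.71·1.9565 = 1.389.

α = 0.567, β = 1.389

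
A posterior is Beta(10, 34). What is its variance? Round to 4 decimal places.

0.0039

α+β = 44 and αβ = 340, so Var = αβ/[(α+β)²(α+β+1)] = 340/87120 = 0.0039.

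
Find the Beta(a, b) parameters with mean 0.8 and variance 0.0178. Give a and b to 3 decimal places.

a = 6.391, b = 1.598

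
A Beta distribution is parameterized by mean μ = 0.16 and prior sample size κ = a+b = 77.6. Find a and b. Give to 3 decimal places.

a = 12.416, b = 65.184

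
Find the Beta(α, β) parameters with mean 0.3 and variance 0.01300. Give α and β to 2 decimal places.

Write ν = α+β; then α = μν and Var = μ(1−μ)/(ν+1).
ν = μ(1−μ)/Var − 1 = 0.21/0.01300 − 1 = 15.1538.
α = 0.3·15.1538 = 4.55, β = 0.7·15.1538 = 10.61.

α = 4.55, β = 10.61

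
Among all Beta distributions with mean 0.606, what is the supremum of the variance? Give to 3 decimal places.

For fixed mean μ the Beta variance is μ(1−μ)/(α+β+1), increasing as α+β decreases.
Its least upper bound (not attained) is μ(1−μ) = 0.606·0.394 = 0.239.

0.239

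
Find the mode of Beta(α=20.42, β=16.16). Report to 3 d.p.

With α,β > 1, mode = (α−1)/(α+β−2) = 19.42/34.58 = 0.562.

0.562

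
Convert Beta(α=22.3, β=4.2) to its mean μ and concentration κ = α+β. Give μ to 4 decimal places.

μ = 0.8415, κ = 26.5

κ = α+β = 22.3+4.2 = 26.5; μ = α/κ = 22.3/26.5 = 0.8415.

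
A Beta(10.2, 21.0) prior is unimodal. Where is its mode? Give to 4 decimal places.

0.3151

With α,β > 1, mode = (α−1)/(α+β−2) = 9.2/29.2 = 0.3151.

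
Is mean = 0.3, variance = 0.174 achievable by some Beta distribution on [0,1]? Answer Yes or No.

Yes

A Beta with mean μ has variance μ(1−μ)/(α+β+1) < μ(1−μ).
Here μ(1−μ) = 0.3×0.7 = 0.21, and 0.174 < 0.21.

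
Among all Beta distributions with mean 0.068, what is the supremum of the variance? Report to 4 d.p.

For fixed mean μ the Beta variance is μ(1−μ)/(α+β+1), increasing as α+β decreases.
Its least upper bound (not attained) is μ(1−μ) = 0.068·0.932 = 0.0634.

0.0634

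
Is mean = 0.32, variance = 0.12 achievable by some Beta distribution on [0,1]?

The Beta variance bound is σ² < μ(1−μ).
Here μ(1−μ) = 0.32×0.68 = 0.2176, and 0.12 < 0.2176.

Yes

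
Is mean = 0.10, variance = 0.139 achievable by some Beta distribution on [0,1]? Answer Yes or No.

For any Beta, Var(X) < E[X]·(1−E[X]).
Here μ(1−μ) = 0.10×0.90 = 0.0900, and 0.139 ≥ 0.0900.

No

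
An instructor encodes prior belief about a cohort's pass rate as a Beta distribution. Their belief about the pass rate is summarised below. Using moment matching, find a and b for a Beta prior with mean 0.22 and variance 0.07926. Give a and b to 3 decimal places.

a = 0.256, b = 0.909

Write ν = a+b; then a = μν and Var = μ(1−μ)/(ν+1).
ν = μ(1−μ)/Var − 1 = 0.1716/0.07926 − 1 = 1.1650.
a = 0.22·1.1650 = 0.256, b = 0.78·1.1650 = 0.909.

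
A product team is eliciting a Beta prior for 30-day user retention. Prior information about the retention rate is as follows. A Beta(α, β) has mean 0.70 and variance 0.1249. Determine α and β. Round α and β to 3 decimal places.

By moment matching, α+β = μ(1−μ)/σ² − 1 = (0.70·0.30)/0.1249 − 1 = 1.6813 − 1 = 0.6813.
Since α/(α+β) = μ, α = 0.70·0.6813 = 0.477 and β = 0.30·0.6813 = 0.204.

α = 0.477, β = 0.204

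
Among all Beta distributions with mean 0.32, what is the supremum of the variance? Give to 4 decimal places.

For fixed mean μ the Beta variance is μ(1−μ)/(α+β+1), increasing as α+β decreases.
Its least upper bound (not attained) is μ(1−μ) = 0.32·0.68 = 0.2176.

0.2176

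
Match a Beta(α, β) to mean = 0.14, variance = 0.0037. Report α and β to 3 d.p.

α = 4.416, β = 27.125

Let s = α+β. The Beta variance is μ(1−μ)/(s+1).
So s+1 = μ(1−μ)/σ² = (0.14×0.86)/0.0037 = 0.1204/0.0037 = 32.5405, giving s = 31.5405.
Then α = μs = 0.14×31.5405 = 4.416 and β = (1−μ)s = 0.86×31.5405 = 27.125.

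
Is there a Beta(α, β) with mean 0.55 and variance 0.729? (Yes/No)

The Beta variance bound is σ² < μ(1−μ).
Here μ(1−μ) = 0.55×0.45 = 0.2475, and 0.729 ≥ 0.2475.

No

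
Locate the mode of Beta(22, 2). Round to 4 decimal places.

The density x^(α−1)(1−x)^(β−1) is maximised at (α−1)/(α+β−2) = 21/22 = 0.9545.

0.9545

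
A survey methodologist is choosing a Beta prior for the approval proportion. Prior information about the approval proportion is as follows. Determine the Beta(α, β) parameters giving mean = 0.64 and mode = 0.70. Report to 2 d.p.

α = 4.27, β = 2.40

Let s = α+β. Mean gives α = μs = 0.64s; mode gives (α−1)/(s−2) = 0.70.
Substituting: 0.64s − 1 = 0.70(s−2) = 0.70s − 1.40, so -0.06s = -0.40 and s = 6.6667.
Then α = 0.64×6.6667 = 4.27 and β = s−α = 2.40.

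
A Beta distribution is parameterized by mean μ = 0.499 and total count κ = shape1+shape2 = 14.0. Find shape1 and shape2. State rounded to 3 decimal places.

shape1 = μκ = 0.499×14.0 = 6.986 and shape2 = (1−μ)κ = 0.501×14.0 = 7.014.

shape1 = 6.986, shape2 = 7.014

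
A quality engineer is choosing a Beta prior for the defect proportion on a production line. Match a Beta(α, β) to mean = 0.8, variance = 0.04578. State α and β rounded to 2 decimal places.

α = 2.00, β = 0.50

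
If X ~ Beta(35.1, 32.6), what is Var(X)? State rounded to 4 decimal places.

Var = αβ/[(α+β)²(α+β+1)] = (35.1×32.6)/(67.7²×68.7) = 1144.26/314872.023 = 0.0036.

0.0036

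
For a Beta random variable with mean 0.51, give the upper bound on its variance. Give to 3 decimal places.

Var = μ(1−μ)/(α+β+1), which approaches μ(1−μ) as α+β → 0.
So the supremum is μ(1−μ) = 0.51×0.49 = 0.250.

0.250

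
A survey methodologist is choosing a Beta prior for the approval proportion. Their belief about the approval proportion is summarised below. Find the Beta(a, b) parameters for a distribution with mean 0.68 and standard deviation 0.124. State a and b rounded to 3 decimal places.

a = 8.943, b = 4.209

First σ² = 0.015376. Setting a = μn, b = (1−μ)n with n = a+b,
μ(1−μ)/(n+1) = 0.015376 ⇒ n+1 = 0.2176/0.015376 = 14.1519 ⇒ n = 13.1519.
Hence a = 0.68×13.1519 = 8.943, b = 0.32×13.1519 = 4.209.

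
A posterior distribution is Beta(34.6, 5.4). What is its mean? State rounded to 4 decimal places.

0.8650

E[X] = α/(α+β) = 34.6/40.0 = 0.8650.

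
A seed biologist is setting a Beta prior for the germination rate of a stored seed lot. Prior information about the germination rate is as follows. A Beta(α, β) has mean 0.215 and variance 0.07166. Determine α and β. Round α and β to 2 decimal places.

Write ν = α+β; then α = μν and Var = μ(1−μ)/(ν+1).
ν = μ(1−μ)/Var − 1 = 0.168775/0.07166 − 1 = 1.3552.
α = 0.215·1.3552 = 0.29, β = 0.785·1.3552 = 1.06.

α = 0.29, β = 1.06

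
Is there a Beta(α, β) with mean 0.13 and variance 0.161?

No

The Beta variance bound is σ² < μ(1−μ).
Here μ(1−μ) = 0.13×0.87 = 0.1131, and 0.161 ≥ 0.1131.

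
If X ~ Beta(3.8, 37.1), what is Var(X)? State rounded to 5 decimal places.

0.00201

α+β = 40.9 and αβ = 140.98, so Var = αβ/[(α+β)²(α+β+1)] = 140.98/70090.739 = 0.00201.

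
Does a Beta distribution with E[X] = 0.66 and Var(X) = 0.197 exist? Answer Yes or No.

Yes

For any Beta, Var(X) < E[X]·(1−E[X]).
Here μ(1−μ) = 0.66×0.34 = 0.2244, and 0.197 < 0.2244.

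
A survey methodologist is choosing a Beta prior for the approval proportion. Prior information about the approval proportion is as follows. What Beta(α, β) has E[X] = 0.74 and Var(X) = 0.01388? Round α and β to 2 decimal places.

α = 9.52, β = 3.34

Write ν = α+β; then α = μν and Var = μ(1−μ)/(ν+1).
ν = μ(1−μ)/Var − 1 = 0.1924/0.01388 − 1 = 12.8617.
α = 0.74·12.8617 = 9.52, β = 0.26·12.8617 = 3.34.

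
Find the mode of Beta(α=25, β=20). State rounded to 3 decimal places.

With α,β > 1, mode = (α−1)/(α+β−2) = 24/43 = 0.558.

0.558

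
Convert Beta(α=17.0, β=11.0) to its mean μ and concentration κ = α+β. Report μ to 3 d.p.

μ = 0.607, κ = 28.0

κ = α+β = 17.0+11.0 = 28.0; μ = α/κ = 17.0/28.0 = 0.607.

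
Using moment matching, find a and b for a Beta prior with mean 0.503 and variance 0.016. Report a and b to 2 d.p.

Write ν = a+b; then a = μν and Var = μ(1−μ)/(ν+1).
ν = μ(1−μ)/Var − 1 = 0.249991/0.016 − 1 = 14.6244.
a = 0.503·14.6244 = 7.36, b = 0.497·14.6244 = 7.27.

a = 7.36, b = 7.27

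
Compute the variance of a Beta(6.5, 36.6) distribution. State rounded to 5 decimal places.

0.00290

α+β = 43.1 and αβ = 237.90, so Var = αβ/[(α+β)²(α+β+1)] = 237.90/81920.601 = 0.00290.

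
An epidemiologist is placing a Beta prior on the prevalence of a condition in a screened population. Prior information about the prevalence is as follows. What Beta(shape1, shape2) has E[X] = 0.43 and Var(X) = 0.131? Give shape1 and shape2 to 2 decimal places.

Write ν = shape1+shape2; then shape1 = μν and Var = μ(1−μ)/(ν+1).
ν = μ(1−μ)/Var − 1 = 0.2451/0.131 − 1 = 0.8710.
shape1 = 0.43·0.8710 = 0.37, shape2 = 0.57·0.8710 = 0.50.

shape1 = 0.37, shape2 = 0.50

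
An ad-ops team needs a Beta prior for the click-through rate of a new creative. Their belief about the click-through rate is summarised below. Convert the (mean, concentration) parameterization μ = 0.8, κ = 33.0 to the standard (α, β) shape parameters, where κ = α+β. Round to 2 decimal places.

α = μκ = 0.8×33.0 = 26.40 and β = (1−μ)κ = 0.2×33.0 = 6.60.

α = 26.40, β = 6.60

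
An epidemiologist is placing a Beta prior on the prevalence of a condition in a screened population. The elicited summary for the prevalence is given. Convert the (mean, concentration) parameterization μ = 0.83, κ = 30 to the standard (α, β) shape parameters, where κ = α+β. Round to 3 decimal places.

α = 24.900, β = 5.100

Split κ in proportion μ : (1−μ): α = 0.83·30 = 24.900, β = 30 − 24.900 = 5.100.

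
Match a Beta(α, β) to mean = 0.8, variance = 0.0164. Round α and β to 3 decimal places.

α = 7.005, β = 1.751

By moment matching, α+β = μ(1−μ)/σ² − 1 = (0.8·0.2)/0.0164 − 1 = 9.7561 − 1 = 8.7561.
Since α/(α+β) = μ, α = 0.8·8.7561 = 7.005 and β = 0.2·8.7561 = 1.751.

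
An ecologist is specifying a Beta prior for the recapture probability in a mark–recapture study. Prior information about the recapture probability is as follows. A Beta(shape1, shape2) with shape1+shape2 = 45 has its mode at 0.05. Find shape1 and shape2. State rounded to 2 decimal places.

shape1 = 3.15, shape2 = 41.85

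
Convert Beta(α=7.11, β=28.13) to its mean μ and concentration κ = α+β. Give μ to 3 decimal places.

μ = 0.202, κ = 35.24

κ = α+β = 7.11+28.13 = 35.24; μ = α/κ = 7.11/35.24 = 0.202.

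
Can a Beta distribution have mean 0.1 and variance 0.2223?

No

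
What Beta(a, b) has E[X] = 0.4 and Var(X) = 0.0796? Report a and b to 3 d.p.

a = 0.806, b = 1.209

Write ν = a+b; then a = μν and Var = μ(1−μ)/(ν+1).
ν = μ(1−μ)/Var − 1 = 0.24/0.0796 − 1 = 2.0151.
a = 0.4·2.0151 = 0.806, b = 0.6·2.0151 = 1.209.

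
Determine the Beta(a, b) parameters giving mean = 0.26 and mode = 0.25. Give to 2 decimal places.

With s = a+b: μ = a/s and mode = (a−1)/(s−2). Eliminating a = μs,
μs − 1 = m(s−2) ⇒ s(μ−m) = 1−2m ⇒ s = 0.50/0.01 = 50.0000.
So a = μs = 13.00, b = (1−μ)s = 37.00.

a = 13.00, b = 37.00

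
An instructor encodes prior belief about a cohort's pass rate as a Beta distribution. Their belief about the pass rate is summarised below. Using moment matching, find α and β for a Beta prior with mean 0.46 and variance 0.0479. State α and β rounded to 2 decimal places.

α = 1.93, β = 2.26

Write ν = α+β; then α = μν and Var = μ(1−μ)/(ν+1).
ν = μ(1−μ)/Var − 1 = 0.2484/0.0479 − 1 = 4.1858.
α = 0.46·4.1858 = 1.93, β = 0.54·4.1858 = 2.26.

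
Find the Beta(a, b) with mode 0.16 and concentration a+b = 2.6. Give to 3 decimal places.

a = 1.096, b = 1.504

Since the density peak of Beta(a,b) is at (a−1)/(a+b−2),
a = 1 + 0.16(2.6−2) = 1.096 and b = 2.6 − 1.096 = 1.504.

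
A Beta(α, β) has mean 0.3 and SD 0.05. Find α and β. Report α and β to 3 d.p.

α = 24.900, β = 58.100

Variance = 0.05² = 0.0025. The moment-matching identity α+β = μ(1−μ)/Var − 1 gives
α+β = 0.21/0.0025 − 1 = 83.0000, so α = μ·83.0000 = 24.900 and β = (1−μ)·83.0000 = 58.100.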